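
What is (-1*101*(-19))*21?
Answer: 40299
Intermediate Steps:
(-1*101*(-19))*21 = -101*(-19)*21 = 1919*21 = 40299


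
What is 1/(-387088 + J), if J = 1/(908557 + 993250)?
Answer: -1901807/736166668015 ≈ -2.5834e-6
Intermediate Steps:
J = 1/1901807 ≈ 5.2582e-7
1/(-387088 + J) = 1/(-387088 + 1/1901807) = 1/(-736166668015/1901807) = -1901807/736166668015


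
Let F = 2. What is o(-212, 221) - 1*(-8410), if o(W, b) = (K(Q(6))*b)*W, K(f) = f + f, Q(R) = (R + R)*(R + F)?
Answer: -8987174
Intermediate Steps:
Q(R) = 2*R*(2 + R) (Q(R) = (R + R)*(R + 2) = (2*R)*(2 + R) = 2*R*(2 + R))
K(f) = 2*f
o(W, b) = 192*W*b (o(W, b) = ((2*(2*6*(2 + 6)))*b)*W = ((2*(2*6*8))*b)*W = ((2*96)*b)*W = (192*b)*W = 192*W*b)
o(-212, 221) - 1*(-8410) = 192*(-212)*221 - 1*(-8410) = -8995584 + 8410 = -8987174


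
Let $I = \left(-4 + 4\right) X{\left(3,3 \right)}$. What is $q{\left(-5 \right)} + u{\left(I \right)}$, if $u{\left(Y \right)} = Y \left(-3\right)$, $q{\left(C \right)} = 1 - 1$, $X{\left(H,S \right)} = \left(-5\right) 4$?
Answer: $0$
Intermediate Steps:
$X{\left(H,S \right)} = -20$
$I = 0$ ($I = \left(-4 + 4\right) \left(-20\right) = 0 \left(-20\right) = 0$)
$q{\left(C \right)} = 0$ ($q{\left(C \right)} = 1 - 1 = 0$)
$u{\left(Y \right)} = - 3 Y$
$q{\left(-5 \right)} + u{\left(I \right)} = 0 - 0 = 0 + 0 = 0$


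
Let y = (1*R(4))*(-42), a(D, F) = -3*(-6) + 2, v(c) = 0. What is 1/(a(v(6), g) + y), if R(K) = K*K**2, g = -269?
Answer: -1/2668 ≈ -0.00037481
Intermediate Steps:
a(D, F) = 20 (a(D, F) = 18 + 2 = 20)
R(K) = K**3
y = -2688 (y = (1*4**3)*(-42) = (1*64)*(-42) = 64*(-42) = -2688)
1/(a(v(6), g) + y) = 1/(20 - 2688) = 1/(-2668) = -1/2668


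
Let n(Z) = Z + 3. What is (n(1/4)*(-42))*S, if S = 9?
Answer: -2457/2 ≈ -1228.5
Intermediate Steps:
n(Z) = 3 + Z
(n(1/4)*(-42))*S = ((3 + 1/4)*(-42))*9 = ((3 + ¼)*(-42))*9 = ((13/4)*(-42))*9 = -273/2*9 = -2457/2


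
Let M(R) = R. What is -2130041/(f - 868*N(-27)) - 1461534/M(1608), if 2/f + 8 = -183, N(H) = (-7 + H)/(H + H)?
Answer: 1128667564033/377672300 ≈ 2988.5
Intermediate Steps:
N(H) = (-7 + H)/(2*H) (N(H) = (-7 + H)/((2*H)) = (-7 + H)*(1/(2*H)) = (-7 + H)/(2*H))
f = -2/191 (f = 2/(-8 - 183) = 2/(-191) = 2*(-1/191) = -2/191 ≈ -0.010471)
-2130041/(f - 868*N(-27)) - 1461534/M(1608) = -2130041/(-2/191 - 434*(-7 - 27)/(-27)) - 1461534/1608 = -2130041/(-2/191 - 434*(-1)*(-34)/27) - 1461534*1/1608 = -2130041/(-2/191 - 868*17/27) - 243589/268 = -2130041/(-2/191 - 14756/27) - 243589/268 = -2130041/(-2818450/5157) - 243589/268 = -2130041*(-5157/2818450) - 243589/268 = 10984621437/2818450 - 243589/268 = 1128667564033/377672300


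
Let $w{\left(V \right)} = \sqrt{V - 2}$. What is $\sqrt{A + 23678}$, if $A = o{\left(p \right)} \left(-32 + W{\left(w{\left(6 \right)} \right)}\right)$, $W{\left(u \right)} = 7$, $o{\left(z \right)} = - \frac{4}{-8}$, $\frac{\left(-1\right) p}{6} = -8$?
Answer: $\frac{3 \sqrt{10518}}{2} \approx 153.84$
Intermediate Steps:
$p = 48$ ($p = \left(-6\right) \left(-8\right) = 48$)
$o{\left(z \right)} = \frac{1}{2}$ ($o{\left(z \right)} = \left(-4\right) \left(- \frac{1}{8}\right) = \frac{1}{2}$)
$w{\left(V \right)} = \sqrt{-2 + V}$
$A = - \frac{25}{2}$ ($A = \frac{-32 + 7}{2} = \frac{1}{2} \left(-25\right) = - \frac{25}{2} \approx -12.5$)
$\sqrt{A + 23678} = \sqrt{- \frac{25}{2} + 23678} = \sqrt{\frac{47331}{2}} = \frac{3 \sqrt{10518}}{2}$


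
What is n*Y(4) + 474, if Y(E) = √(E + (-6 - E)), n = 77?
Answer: 474 + 77*I*√6 ≈ 474.0 + 188.61*I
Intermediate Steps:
Y(E) = I*√6 (Y(E) = √(-6) = I*√6)
n*Y(4) + 474 = 77*(I*√6) + 474 = 77*I*√6 + 474 = 474 + 77*I*√6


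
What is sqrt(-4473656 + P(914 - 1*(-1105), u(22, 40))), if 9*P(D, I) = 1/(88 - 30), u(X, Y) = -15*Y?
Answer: I*sqrt(135444408998)/174 ≈ 2115.1*I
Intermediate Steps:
P(D, I) = 1/522 (P(D, I) = 1/(9*(88 - 30)) = (1/9)/58 = (1/9)*(1/58) = 1/522)
sqrt(-4473656 + P(914 - 1*(-1105), u(22, 40))) = sqrt(-4473656 + 1/522) = sqrt(-2335248431/522) = I*sqrt(135444408998)/174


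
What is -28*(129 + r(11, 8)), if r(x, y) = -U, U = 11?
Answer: -3304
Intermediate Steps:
r(x, y) = -11 (r(x, y) = -1*11 = -11)
-28*(129 + r(11, 8)) = -28*(129 - 11) = -28*118 = -3304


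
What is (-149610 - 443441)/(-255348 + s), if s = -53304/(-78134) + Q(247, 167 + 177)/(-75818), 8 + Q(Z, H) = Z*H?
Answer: 878303136015053/378168714314736 ≈ 2.3225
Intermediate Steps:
Q(Z, H) = -8 + H*Z (Q(Z, H) = -8 + Z*H = -8 + H*Z)
s = -649215492/1480990903 (s = -53304/(-78134) + (-8 + (167 + 177)*247)/(-75818) = -53304*(-1/78134) + (-8 + 344*247)*(-1/75818) = 26652/39067 + (-8 + 84968)*(-1/75818) = 26652/39067 + 84960*(-1/75818) = 26652/39067 - 42480/37909 = -649215492/1480990903 ≈ -0.43837)
(-149610 - 443441)/(-255348 + s) = (-149610 - 443441)/(-255348 - 649215492/1480990903) = -593051/(-378168714314736/1480990903) = -593051*(-1480990903/378168714314736) = 878303136015053/378168714314736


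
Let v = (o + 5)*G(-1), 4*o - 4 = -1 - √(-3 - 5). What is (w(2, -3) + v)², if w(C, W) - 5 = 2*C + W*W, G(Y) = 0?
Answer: 324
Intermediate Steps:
o = ¾ - I*√2/2 (o = 1 + (-1 - √(-3 - 5))/4 = 1 + (-1 - √(-8))/4 = 1 + (-1 - 2*I*√2)/4 = 1 + (-¼ - I*√2/2) = ¾ - I*√2/2 ≈ 0.75 - 0.70711*I)
w(C, W) = 5 + W² + 2*C (w(C, W) = 5 + (2*C + W*W) = 5 + (2*C + W²) = 5 + (W² + 2*C) = 5 + W² + 2*C)
v = 0 (v = ((¾ - I*√2/2) + 5)*0 = (23/4 - I*√2/2)*0 = 0)
(w(2, -3) + v)² = ((5 + (-3)² + 2*2) + 0)² = ((5 + 9 + 4) + 0)² = (18 + 0)² = 18² = 324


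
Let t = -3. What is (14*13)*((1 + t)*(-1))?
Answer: 364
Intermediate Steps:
(14*13)*((1 + t)*(-1)) = (14*13)*((1 - 3)*(-1)) = 182*(-2*(-1)) = 182*2 = 364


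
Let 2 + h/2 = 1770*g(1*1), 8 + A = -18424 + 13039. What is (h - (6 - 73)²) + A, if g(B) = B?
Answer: -6346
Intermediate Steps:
A = -5393 (A = -8 + (-18424 + 13039) = -8 - 5385 = -5393)
h = 3536 (h = -4 + 2*(1770*(1*1)) = -4 + 2*(1770*1) = -4 + 2*1770 = -4 + 3540 = 3536)
(h - (6 - 73)²) + A = (3536 - (6 - 73)²) - 5393 = (3536 - 1*(-67)²) - 5393 = (3536 - 1*4489) - 5393 = (3536 - 4489) - 5393 = -953 - 5393 = -6346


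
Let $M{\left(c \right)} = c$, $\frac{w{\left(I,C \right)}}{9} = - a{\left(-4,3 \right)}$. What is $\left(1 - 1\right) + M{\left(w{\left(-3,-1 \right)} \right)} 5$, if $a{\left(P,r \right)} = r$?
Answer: $-135$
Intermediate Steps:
$w{\left(I,C \right)} = -27$ ($w{\left(I,C \right)} = 9 \left(\left(-1\right) 3\right) = 9 \left(-3\right) = -27$)
$\left(1 - 1\right) + M{\left(w{\left(-3,-1 \right)} \right)} 5 = \left(1 - 1\right) - 135 = 0 - 135 = -135$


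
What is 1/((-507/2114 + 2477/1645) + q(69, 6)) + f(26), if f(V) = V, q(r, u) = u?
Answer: 94347664/3609649 ≈ 26.138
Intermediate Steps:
1/((-507/2114 + 2477/1645) + q(69, 6)) + f(26) = 1/((-507/2114 + 2477/1645) + 6) + 26 = 1/(628909/496790 + 6) + 26 = 1/(3609649/496790) + 26 = 496790/3609649 + 26 = 94347664/3609649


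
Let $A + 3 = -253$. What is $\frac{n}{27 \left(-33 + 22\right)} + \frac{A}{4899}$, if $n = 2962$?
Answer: $- \frac{4862290}{485001} \approx -10.025$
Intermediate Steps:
$A = -256$ ($A = -3 - 253 = -256$)
$\frac{n}{27 \left(-33 + 22\right)} + \frac{A}{4899} = \frac{2962}{27 \left(-33 + 22\right)} - \frac{256}{4899} = \frac{2962}{27 \left(-11\right)} - \frac{256}{4899} = \frac{2962}{-297} - \frac{256}{4899} = 2962 \left(- \frac{1}{297}\right) - \frac{256}{4899} = - \frac{2962}{297} - \frac{256}{4899} = - \frac{4862290}{485001}$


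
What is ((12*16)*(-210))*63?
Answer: -2540160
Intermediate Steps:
((12*16)*(-210))*63 = (192*(-210))*63 = -40320*63 = -2540160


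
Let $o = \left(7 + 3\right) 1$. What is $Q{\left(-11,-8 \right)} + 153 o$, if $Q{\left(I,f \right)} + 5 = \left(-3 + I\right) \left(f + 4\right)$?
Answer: $1581$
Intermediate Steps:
$o = 10$ ($o = 10 \cdot 1 = 10$)
$Q{\left(I,f \right)} = -5 + \left(-3 + I\right) \left(4 + f\right)$ ($Q{\left(I,f \right)} = -5 + \left(-3 + I\right) \left(f + 4\right) = -5 + \left(-3 + I\right) \left(4 + f\right)$)
$Q{\left(-11,-8 \right)} + 153 o = \left(-17 - -24 + 4 \left(-11\right) - -88\right) + 153 \cdot 10 = \left(-17 + 24 - 44 + 88\right) + 1530 = 51 + 1530 = 1581$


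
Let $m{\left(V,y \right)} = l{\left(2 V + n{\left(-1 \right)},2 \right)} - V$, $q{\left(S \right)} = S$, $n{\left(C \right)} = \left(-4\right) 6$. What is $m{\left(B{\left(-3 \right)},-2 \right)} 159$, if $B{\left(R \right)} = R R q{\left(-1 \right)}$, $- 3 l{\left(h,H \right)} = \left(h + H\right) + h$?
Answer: $5777$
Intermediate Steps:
$n{\left(C \right)} = -24$
$l{\left(h,H \right)} = - \frac{2 h}{3} - \frac{H}{3}$ ($l{\left(h,H \right)} = - \frac{\left(h + H\right) + h}{3} = - \frac{\left(H + h\right) + h}{3} = - \frac{H + 2 h}{3} = - \frac{2 h}{3} - \frac{H}{3}$)
$B{\left(R \right)} = - R^{2}$ ($B{\left(R \right)} = R R \left(-1\right) = R^{2} \left(-1\right) = - R^{2}$)
$m{\left(V,y \right)} = \frac{46}{3} - \frac{7 V}{3}$ ($m{\left(V,y \right)} = \left(- \frac{2 \left(2 V - 24\right)}{3} - \frac{2}{3}\right) - V = \left(- \frac{2 \left(-24 + 2 V\right)}{3} - \frac{2}{3}\right) - V = \left(\left(16 - \frac{4 V}{3}\right) - \frac{2}{3}\right) - V = \left(\frac{46}{3} - \frac{4 V}{3}\right) - V = \frac{46}{3} - \frac{7 V}{3}$)
$m{\left(B{\left(-3 \right)},-2 \right)} 159 = \left(\frac{46}{3} - \frac{7 \left(- \left(-3\right)^{2}\right)}{3}\right) 159 = \left(\frac{46}{3} - \frac{7 \left(\left(-1\right) 9\right)}{3}\right) 159 = \left(\frac{46}{3} - -21\right) 159 = \left(\frac{46}{3} + 21\right) 159 = \frac{109}{3} \cdot 159 = 5777$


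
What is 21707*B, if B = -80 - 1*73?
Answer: -3321171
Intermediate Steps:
B = -153 (B = -80 - 73 = -153)
21707*B = 21707*(-153) = -3321171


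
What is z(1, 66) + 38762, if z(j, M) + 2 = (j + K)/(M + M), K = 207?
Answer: 1279132/33 ≈ 38762.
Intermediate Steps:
z(j, M) = -2 + (207 + j)/(2*M) (z(j, M) = -2 + (j + 207)/(M + M) = -2 + (207 + j)/((2*M)) = -2 + (207 + j)*(1/(2*M)) = -2 + (207 + j)/(2*M))
z(1, 66) + 38762 = (½)*(207 + 1 - 4*66)/66 + 38762 = (½)*(1/66)*(207 + 1 - 264) + 38762 = (½)*(1/66)*(-56) + 38762 = -14/33 + 38762 = 1279132/33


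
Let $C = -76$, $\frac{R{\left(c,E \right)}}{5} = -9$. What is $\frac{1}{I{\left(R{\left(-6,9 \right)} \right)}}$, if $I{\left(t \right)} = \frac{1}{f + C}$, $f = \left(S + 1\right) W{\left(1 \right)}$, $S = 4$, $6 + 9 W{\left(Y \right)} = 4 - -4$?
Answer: $- \frac{674}{9} \approx -74.889$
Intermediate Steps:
$R{\left(c,E \right)} = -45$ ($R{\left(c,E \right)} = 5 \left(-9\right) = -45$)
$W{\left(Y \right)} = \frac{2}{9}$ ($W{\left(Y \right)} = - \frac{2}{3} + \frac{4 - -4}{9} = - \frac{2}{3} + \frac{4 + 4}{9} = - \frac{2}{3} + \frac{1}{9} \cdot 8 = - \frac{2}{3} + \frac{8}{9} = \frac{2}{9}$)
$f = \frac{10}{9}$ ($f = \left(4 + 1\right) \frac{2}{9} = 5 \cdot \frac{2}{9} = \frac{10}{9} \approx 1.1111$)
$I{\left(t \right)} = - \frac{9}{674}$ ($I{\left(t \right)} = \frac{1}{\frac{10}{9} - 76} = \frac{1}{- \frac{674}{9}} = - \frac{9}{674}$)
$\frac{1}{I{\left(R{\left(-6,9 \right)} \right)}} = \frac{1}{- \frac{9}{674}} = - \frac{674}{9}$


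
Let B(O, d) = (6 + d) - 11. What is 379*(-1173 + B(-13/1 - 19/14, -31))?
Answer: -458211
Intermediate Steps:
B(O, d) = -5 + d
379*(-1173 + B(-13/1 - 19/14, -31)) = 379*(-1173 + (-5 - 31)) = 379*(-1173 - 36) = 379*(-1209) = -458211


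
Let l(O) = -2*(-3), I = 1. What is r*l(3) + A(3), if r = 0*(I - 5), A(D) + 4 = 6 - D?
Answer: -1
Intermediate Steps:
A(D) = 2 - D (A(D) = -4 + (6 - D) = 2 - D)
r = 0 (r = 0*(1 - 5) = 0*(-4) = 0)
l(O) = 6
r*l(3) + A(3) = 0*6 + (2 - 1*3) = 0 + (2 - 3) = 0 - 1 = -1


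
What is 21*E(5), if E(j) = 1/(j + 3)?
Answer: 21/8 ≈ 2.6250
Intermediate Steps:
E(j) = 1/(3 + j)
21*E(5) = 21/(3 + 5) = 21/8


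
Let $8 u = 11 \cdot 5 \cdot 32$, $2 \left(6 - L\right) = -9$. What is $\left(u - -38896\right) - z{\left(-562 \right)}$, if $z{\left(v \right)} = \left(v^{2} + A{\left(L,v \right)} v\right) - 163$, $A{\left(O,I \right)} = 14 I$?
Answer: $-4698381$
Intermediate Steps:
$L = \frac{21}{2}$ ($L = 6 - - \frac{9}{2} = 6 + \frac{9}{2} = \frac{21}{2} \approx 10.5$)
$u = 220$ ($u = \frac{11 \cdot 5 \cdot 32}{8} = \frac{55 \cdot 32}{8} = \frac{1}{8} \cdot 1760 = 220$)
$z{\left(v \right)} = -163 + 15 v^{2}$ ($z{\left(v \right)} = \left(v^{2} + 14 v v\right) - 163 = \left(v^{2} + 14 v^{2}\right) - 163 = 15 v^{2} - 163 = -163 + 15 v^{2}$)
$\left(u - -38896\right) - z{\left(-562 \right)} = \left(220 - -38896\right) - \left(-163 + 15 \left(-562\right)^{2}\right) = \left(220 + 38896\right) - \left(-163 + 15 \cdot 315844\right) = 39116 - \left(-163 + 4737660\right) = 39116 - 4737497 = -4698381$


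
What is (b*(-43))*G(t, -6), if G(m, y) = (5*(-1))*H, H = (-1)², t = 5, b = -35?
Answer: -7525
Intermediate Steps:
H = 1
G(m, y) = -5 (G(m, y) = (5*(-1))*1 = -5*1 = -5)
(b*(-43))*G(t, -6) = -35*(-43)*(-5) = 1505*(-5) = -7525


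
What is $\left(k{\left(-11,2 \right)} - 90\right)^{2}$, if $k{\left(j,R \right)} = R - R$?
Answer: $8100$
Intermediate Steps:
$k{\left(j,R \right)} = 0$
$\left(k{\left(-11,2 \right)} - 90\right)^{2} = \left(0 - 90\right)^{2} = \left(-90\right)^{2} = 8100$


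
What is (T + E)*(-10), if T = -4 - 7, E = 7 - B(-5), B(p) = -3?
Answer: 10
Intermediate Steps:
E = 10 (E = 7 - 1*(-3) = 7 + 3 = 10)
T = -11
(T + E)*(-10) = (-11 + 10)*(-10) = -1*(-10) = 10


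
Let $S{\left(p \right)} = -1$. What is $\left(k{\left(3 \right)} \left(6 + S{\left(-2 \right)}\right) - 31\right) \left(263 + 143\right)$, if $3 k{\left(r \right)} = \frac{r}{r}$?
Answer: $- \frac{35728}{3} \approx -11909.0$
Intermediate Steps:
$k{\left(r \right)} = \frac{1}{3}$ ($k{\left(r \right)} = \frac{r \frac{1}{r}}{3} = \frac{1}{3} \cdot 1 = \frac{1}{3}$)
$\left(k{\left(3 \right)} \left(6 + S{\left(-2 \right)}\right) - 31\right) \left(263 + 143\right) = \left(\frac{6 - 1}{3} - 31\right) \left(263 + 143\right) = \left(\frac{1}{3} \cdot 5 - 31\right) 406 = \left(\frac{5}{3} - 31\right) 406 = \left(- \frac{88}{3}\right) 406 = - \frac{35728}{3}$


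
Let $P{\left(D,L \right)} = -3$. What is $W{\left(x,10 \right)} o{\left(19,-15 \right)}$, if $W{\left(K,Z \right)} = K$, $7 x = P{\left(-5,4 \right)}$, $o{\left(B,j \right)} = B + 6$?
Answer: $- \frac{75}{7} \approx -10.714$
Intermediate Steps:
$o{\left(B,j \right)} = 6 + B$
$x = - \frac{3}{7}$ ($x = \frac{1}{7} \left(-3\right) = - \frac{3}{7} \approx -0.42857$)
$W{\left(x,10 \right)} o{\left(19,-15 \right)} = - \frac{3 \left(6 + 19\right)}{7} = \left(- \frac{3}{7}\right) 25 = - \frac{75}{7}$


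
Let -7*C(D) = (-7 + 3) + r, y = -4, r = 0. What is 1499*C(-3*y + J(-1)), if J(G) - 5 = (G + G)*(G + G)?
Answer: 5996/7 ≈ 856.57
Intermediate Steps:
J(G) = 5 + 4*G**2 (J(G) = 5 + (G + G)*(G + G) = 5 + (2*G)*(2*G) = 5 + 4*G**2)
C(D) = 4/7 (C(D) = -((-7 + 3) + 0)/7 = -(-4 + 0)/7 = -1/7*(-4) = 4/7)
1499*C(-3*y + J(-1)) = 1499*(4/7) = 5996/7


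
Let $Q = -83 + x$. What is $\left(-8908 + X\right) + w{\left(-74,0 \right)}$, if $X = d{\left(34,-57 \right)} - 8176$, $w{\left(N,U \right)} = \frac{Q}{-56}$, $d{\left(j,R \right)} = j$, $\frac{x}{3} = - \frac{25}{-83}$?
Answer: $- \frac{39620793}{2324} \approx -17049.0$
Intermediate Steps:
$x = \frac{75}{83}$ ($x = 3 \left(- \frac{25}{-83}\right) = 3 \left(\left(-25\right) \left(- \frac{1}{83}\right)\right) = 3 \cdot \frac{25}{83} = \frac{75}{83} \approx 0.90361$)
$Q = - \frac{6814}{83}$ ($Q = -83 + \frac{75}{83} = - \frac{6814}{83} \approx -82.096$)
$w{\left(N,U \right)} = \frac{3407}{2324}$ ($w{\left(N,U \right)} = - \frac{6814}{83 \left(-56\right)} = \left(- \frac{6814}{83}\right) \left(- \frac{1}{56}\right) = \frac{3407}{2324}$)
$X = -8142$ ($X = 34 - 8176 = -8142$)
$\left(-8908 + X\right) + w{\left(-74,0 \right)} = \left(-8908 - 8142\right) + \frac{3407}{2324} = -17050 + \frac{3407}{2324} = - \frac{39620793}{2324}$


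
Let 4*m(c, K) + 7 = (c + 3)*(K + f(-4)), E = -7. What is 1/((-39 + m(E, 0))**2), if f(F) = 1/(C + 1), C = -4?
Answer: 144/235225 ≈ 0.00061218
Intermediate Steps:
f(F) = -1/3 (f(F) = 1/(-4 + 1) = 1/(-3) = -1/3)
m(c, K) = -7/4 + (3 + c)*(-1/3 + K)/4 (m(c, K) = -7/4 + ((c + 3)*(K - 1/3))/4 = -7/4 + ((3 + c)*(-1/3 + K))/4 = -7/4 + (3 + c)*(-1/3 + K)/4)
1/((-39 + m(E, 0))**2) = 1/((-39 + (-2 - 1/12*(-7) + (3/4)*0 + (1/4)*0*(-7)))**2) = 1/((-39 + (-2 + 7/12 + 0 + 0))**2) = 1/((-39 - 17/12)**2) = 1/((-485/12)**2) = 1/(235225/144) = 144/235225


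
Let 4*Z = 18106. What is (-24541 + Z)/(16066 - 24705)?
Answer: 40029/17278 ≈ 2.3168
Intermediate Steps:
Z = 9053/2 (Z = (¼)*18106 = 9053/2 ≈ 4526.5)
(-24541 + Z)/(16066 - 24705) = (-24541 + 9053/2)/(16066 - 24705) = -40029/2/(-8639) = -40029/2*(-1/8639) = 40029/17278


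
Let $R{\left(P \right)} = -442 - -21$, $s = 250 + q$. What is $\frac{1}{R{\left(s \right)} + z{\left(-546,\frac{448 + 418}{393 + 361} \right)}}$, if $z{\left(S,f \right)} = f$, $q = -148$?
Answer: $- \frac{377}{158284} \approx -0.0023818$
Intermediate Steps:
$s = 102$ ($s = 250 - 148 = 102$)
$R{\left(P \right)} = -421$ ($R{\left(P \right)} = -442 + 21 = -421$)
$\frac{1}{R{\left(s \right)} + z{\left(-546,\frac{448 + 418}{393 + 361} \right)}} = \frac{1}{-421 + \frac{448 + 418}{393 + 361}} = \frac{1}{-421 + \frac{866}{754}} = \frac{1}{-421 + 866 \cdot \frac{1}{754}} = \frac{1}{-421 + \frac{433}{377}} = \frac{1}{- \frac{158284}{377}} = - \frac{377}{158284}$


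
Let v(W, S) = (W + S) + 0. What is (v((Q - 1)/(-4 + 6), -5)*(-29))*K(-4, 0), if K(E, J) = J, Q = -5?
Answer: 0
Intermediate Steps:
v(W, S) = S + W (v(W, S) = (S + W) + 0 = S + W)
(v((Q - 1)/(-4 + 6), -5)*(-29))*K(-4, 0) = ((-5 + (-5 - 1)/(-4 + 6))*(-29))*0 = ((-5 - 6/2)*(-29))*0 = ((-5 - 6*½)*(-29))*0 = ((-5 - 3)*(-29))*0 = -8*(-29)*0 = 232*0 = 0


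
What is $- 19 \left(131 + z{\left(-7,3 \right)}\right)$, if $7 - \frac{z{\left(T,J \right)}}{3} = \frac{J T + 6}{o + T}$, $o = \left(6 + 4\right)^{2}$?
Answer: $- \frac{89813}{31} \approx -2897.2$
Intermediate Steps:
$o = 100$ ($o = 10^{2} = 100$)
$z{\left(T,J \right)} = 21 - \frac{3 \left(6 + J T\right)}{100 + T}$ ($z{\left(T,J \right)} = 21 - 3 \frac{J T + 6}{100 + T} = 21 - 3 \frac{6 + J T}{100 + T} = 21 - \frac{3 \left(6 + J T\right)}{100 + T}$)
$- 19 \left(131 + z{\left(-7,3 \right)}\right) = - 19 \left(131 + \frac{3 \left(694 + 7 \left(-7\right) - 3 \left(-7\right)\right)}{100 - 7}\right) = - 19 \left(131 + \frac{3 \left(694 - 49 + 21\right)}{93}\right) = - 19 \left(131 + 3 \cdot \frac{1}{93} \cdot 666\right) = - 19 \left(131 + \frac{666}{31}\right) = \left(-19\right) \frac{4727}{31} = - \frac{89813}{31}$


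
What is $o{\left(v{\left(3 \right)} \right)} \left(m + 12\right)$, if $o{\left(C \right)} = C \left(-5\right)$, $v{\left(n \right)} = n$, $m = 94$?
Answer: $-1590$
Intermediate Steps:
$o{\left(C \right)} = - 5 C$
$o{\left(v{\left(3 \right)} \right)} \left(m + 12\right) = \left(-5\right) 3 \left(94 + 12\right) = \left(-15\right) 106 = -1590$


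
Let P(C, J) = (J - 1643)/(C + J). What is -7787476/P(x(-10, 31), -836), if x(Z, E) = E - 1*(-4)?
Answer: -6237768276/2479 ≈ -2.5162e+6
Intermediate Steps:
x(Z, E) = 4 + E (x(Z, E) = E + 4 = 4 + E)
P(C, J) = (-1643 + J)/(C + J)
-7787476/P(x(-10, 31), -836) = -7787476*((4 + 31) - 836)/(-1643 - 836) = -7787476/(-2479/(35 - 836)) = -7787476/(-2479/(-801)) = -7787476/((-1/801*(-2479))) = -7787476/2479/801 = -7787476*801/2479 = -6237768276/2479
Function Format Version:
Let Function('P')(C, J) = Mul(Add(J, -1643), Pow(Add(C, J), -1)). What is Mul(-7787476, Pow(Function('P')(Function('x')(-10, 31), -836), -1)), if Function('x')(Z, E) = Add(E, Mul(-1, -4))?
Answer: Rational(-6237768276, 2479) ≈ -2.5162e+6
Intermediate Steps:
Function('x')(Z, E) = Add(4, E) (Function('x')(Z, E) = Add(E, 4) = Add(4, E))
Function('P')(C, J) = Mul(Pow(Add(C, J), -1), Add(-1643, J)) (Function('P')(C, J) = Mul(Add(-1643, J), Pow(Add(C, J), -1)) = Mul(Pow(Add(C, J), -1), Add(-1643, J)))
Mul(-7787476, Pow(Function('P')(Function('x')(-10, 31), -836), -1)) = Mul(-7787476, Pow(Mul(Pow(Add(Add(4, 31), -836), -1), Add(-1643, -836)), -1)) = Mul(-7787476, Pow(Mul(Pow(Add(35, -836), -1), -2479), -1)) = Mul(-7787476, Pow(Mul(Pow(-801, -1), -2479), -1)) = Mul(-7787476, Pow(Mul(Rational(-1, 801), -2479), -1)) = Mul(-7787476, Pow(Rational(2479, 801), -1)) = Mul(-7787476, Rational(801, 2479)) = Rational(-6237768276, 2479)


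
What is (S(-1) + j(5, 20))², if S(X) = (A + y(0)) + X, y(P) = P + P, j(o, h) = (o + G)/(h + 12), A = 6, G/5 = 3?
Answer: 2025/64 ≈ 31.641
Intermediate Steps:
G = 15 (G = 5*3 = 15)
j(o, h) = (15 + o)/(12 + h) (j(o, h) = (o + 15)/(h + 12) = (15 + o)/(12 + h))
y(P) = 2*P
S(X) = 6 + X (S(X) = (6 + 2*0) + X = (6 + 0) + X = 6 + X)
(S(-1) + j(5, 20))² = ((6 - 1) + (15 + 5)/(12 + 20))² = (5 + 20/32)² = (5 + (1/32)*20)² = (5 + 5/8)² = (45/8)² = 2025/64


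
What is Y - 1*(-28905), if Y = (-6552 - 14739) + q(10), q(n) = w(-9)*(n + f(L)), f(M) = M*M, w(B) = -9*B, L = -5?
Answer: 10449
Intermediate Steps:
f(M) = M²
q(n) = 2025 + 81*n (q(n) = (-9*(-9))*(n + (-5)²) = 81*(n + 25) = 81*(25 + n) = 2025 + 81*n)
Y = -18456 (Y = (-6552 - 14739) + (2025 + 81*10) = -21291 + (2025 + 810) = -21291 + 2835 = -18456)
Y - 1*(-28905) = -18456 - 1*(-28905) = -18456 + 28905 = 10449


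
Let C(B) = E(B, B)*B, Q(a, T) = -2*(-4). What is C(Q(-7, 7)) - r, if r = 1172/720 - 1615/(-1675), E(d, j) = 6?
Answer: 547621/12060 ≈ 45.408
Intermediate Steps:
Q(a, T) = 8
C(B) = 6*B
r = 31259/12060 (r = 1172*(1/720) - 1615*(-1/1675) = 293/180 + 323/335 = 31259/12060 ≈ 2.5920)
C(Q(-7, 7)) - r = 6*8 - 1*31259/12060 = 48 - 31259/12060 = 547621/12060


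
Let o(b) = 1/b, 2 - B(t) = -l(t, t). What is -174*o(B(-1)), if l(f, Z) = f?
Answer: -174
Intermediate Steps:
B(t) = 2 + t (B(t) = 2 - (-1)*t = 2 + t)
-174*o(B(-1)) = -174/(2 - 1) = -174/1 = -174*1 = -174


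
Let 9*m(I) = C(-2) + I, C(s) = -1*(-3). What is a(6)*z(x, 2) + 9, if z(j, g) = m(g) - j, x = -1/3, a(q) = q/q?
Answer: 89/9 ≈ 9.8889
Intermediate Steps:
C(s) = 3
a(q) = 1
x = -⅓ (x = -1*⅓ = -⅓ ≈ -0.33333)
m(I) = ⅓ + I/9 (m(I) = (3 + I)/9 = ⅓ + I/9)
z(j, g) = ⅓ - j + g/9 (z(j, g) = (⅓ + g/9) - j = ⅓ - j + g/9)
a(6)*z(x, 2) + 9 = 1*(⅓ - 1*(-⅓) + (⅑)*2) + 9 = 1*(⅓ + ⅓ + 2/9) + 9 = 1*(8/9) + 9 = 8/9 + 9 = 89/9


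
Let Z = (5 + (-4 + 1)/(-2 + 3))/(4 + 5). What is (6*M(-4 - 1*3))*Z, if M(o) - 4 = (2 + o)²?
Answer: 116/3 ≈ 38.667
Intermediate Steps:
M(o) = 4 + (2 + o)²
Z = 2/9 (Z = (5 - 3/1)/9 = (5 - 3*1)*(⅑) = (5 - 3)*(⅑) = 2*(⅑) = 2/9 ≈ 0.22222)
(6*M(-4 - 1*3))*Z = (6*(4 + (2 + (-4 - 1*3))²))*(2/9) = (6*(4 + (2 + (-4 - 3))²))*(2/9) = (6*(4 + (2 - 7)²))*(2/9) = (6*(4 + (-5)²))*(2/9) = (6*(4 + 25))*(2/9) = (6*29)*(2/9) = 174*(2/9) = 116/3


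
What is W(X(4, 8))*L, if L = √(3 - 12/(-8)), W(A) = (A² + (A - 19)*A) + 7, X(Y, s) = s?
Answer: -51*√2/2 ≈ -36.062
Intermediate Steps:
W(A) = 7 + A² + A*(-19 + A) (W(A) = (A² + (-19 + A)*A) + 7 = (A² + A*(-19 + A)) + 7 = 7 + A² + A*(-19 + A))
L = 3*√2/2 (L = √(3 - 12*(-⅛)) = √(3 + 3/2) = √(9/2) = 3*√2/2 ≈ 2.1213)
W(X(4, 8))*L = (7 - 19*8 + 2*8²)*(3*√2/2) = (7 - 152 + 2*64)*(3*√2/2) = (7 - 152 + 128)*(3*√2/2) = -51*√2/2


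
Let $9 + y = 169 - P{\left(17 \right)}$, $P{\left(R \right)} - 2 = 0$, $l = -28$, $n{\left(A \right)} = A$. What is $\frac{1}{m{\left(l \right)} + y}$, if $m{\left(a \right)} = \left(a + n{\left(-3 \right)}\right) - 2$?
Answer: $\frac{1}{125} \approx 0.008$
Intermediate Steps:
$P{\left(R \right)} = 2$ ($P{\left(R \right)} = 2 + 0 = 2$)
$y = 158$ ($y = -9 + \left(169 - 2\right) = -9 + 167 = 158$)
$m{\left(a \right)} = -5 + a$ ($m{\left(a \right)} = \left(a - 3\right) - 2 = \left(-3 + a\right) - 2 = -5 + a$)
$\frac{1}{m{\left(l \right)} + y} = \frac{1}{\left(-5 - 28\right) + 158} = \frac{1}{-33 + 158} = \frac{1}{125}$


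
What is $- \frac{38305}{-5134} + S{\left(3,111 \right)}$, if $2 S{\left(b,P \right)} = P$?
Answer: $\frac{161621}{2567} \approx 62.961$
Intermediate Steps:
$S{\left(b,P \right)} = \frac{P}{2}$
$- \frac{38305}{-5134} + S{\left(3,111 \right)} = - \frac{38305}{-5134} + \frac{1}{2} \cdot 111 = \left(-38305\right) \left(- \frac{1}{5134}\right) + \frac{111}{2} = \frac{38305}{5134} + \frac{111}{2} = \frac{161621}{2567}$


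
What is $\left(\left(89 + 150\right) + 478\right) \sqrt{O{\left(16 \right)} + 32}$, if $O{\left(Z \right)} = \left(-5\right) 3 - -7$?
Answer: $1434 \sqrt{6} \approx 3512.6$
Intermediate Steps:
$O{\left(Z \right)} = -8$ ($O{\left(Z \right)} = -15 + 7 = -8$)
$\left(\left(89 + 150\right) + 478\right) \sqrt{O{\left(16 \right)} + 32} = \left(\left(89 + 150\right) + 478\right) \sqrt{-8 + 32} = \left(239 + 478\right) \sqrt{24} = 717 \cdot 2 \sqrt{6} = 1434 \sqrt{6}$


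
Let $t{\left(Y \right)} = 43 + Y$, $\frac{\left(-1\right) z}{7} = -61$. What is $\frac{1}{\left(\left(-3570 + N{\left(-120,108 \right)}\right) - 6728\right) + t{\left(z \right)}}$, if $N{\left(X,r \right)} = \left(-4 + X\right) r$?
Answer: $- \frac{1}{23220} \approx -4.3066 \cdot 10^{-5}$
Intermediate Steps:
$z = 427$ ($z = \left(-7\right) \left(-61\right) = 427$)
$N{\left(X,r \right)} = r \left(-4 + X\right)$
$\frac{1}{\left(\left(-3570 + N{\left(-120,108 \right)}\right) - 6728\right) + t{\left(z \right)}} = \frac{1}{\left(\left(-3570 + 108 \left(-4 - 120\right)\right) - 6728\right) + \left(43 + 427\right)} = \frac{1}{\left(\left(-3570 + 108 \left(-124\right)\right) - 6728\right) + 470} = \frac{1}{\left(\left(-3570 - 13392\right) - 6728\right) + 470} = \frac{1}{\left(-16962 - 6728\right) + 470} = \frac{1}{-23690 + 470} = \frac{1}{-23220} = - \frac{1}{23220}$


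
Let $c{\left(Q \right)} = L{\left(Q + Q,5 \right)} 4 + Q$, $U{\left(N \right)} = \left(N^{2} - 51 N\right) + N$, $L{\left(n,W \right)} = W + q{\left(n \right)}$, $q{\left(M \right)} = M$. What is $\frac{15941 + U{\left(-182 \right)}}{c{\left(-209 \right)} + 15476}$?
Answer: $\frac{11633}{2723} \approx 4.2721$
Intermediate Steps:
$L{\left(n,W \right)} = W + n$
$U{\left(N \right)} = N^{2} - 50 N$
$c{\left(Q \right)} = 20 + 9 Q$ ($c{\left(Q \right)} = \left(5 + \left(Q + Q\right)\right) 4 + Q = \left(5 + 2 Q\right) 4 + Q = \left(20 + 8 Q\right) + Q = 20 + 9 Q$)
$\frac{15941 + U{\left(-182 \right)}}{c{\left(-209 \right)} + 15476} = \frac{15941 - 182 \left(-50 - 182\right)}{\left(20 + 9 \left(-209\right)\right) + 15476} = \frac{15941 - -42224}{\left(20 - 1881\right) + 15476} = \frac{15941 + 42224}{-1861 + 15476} = \frac{58165}{13615} = 58165 \cdot \frac{1}{13615} = \frac{11633}{2723}$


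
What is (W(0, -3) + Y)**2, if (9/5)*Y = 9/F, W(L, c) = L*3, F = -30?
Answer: 1/36 ≈ 0.027778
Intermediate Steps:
W(L, c) = 3*L
Y = -1/6 (Y = 5*(9/(-30))/9 = 5*(9*(-1/30))/9 = (5/9)*(-3/10) = -1/6 ≈ -0.16667)
(W(0, -3) + Y)**2 = (3*0 - 1/6)**2 = (0 - 1/6)**2 = (-1/6)**2 = 1/36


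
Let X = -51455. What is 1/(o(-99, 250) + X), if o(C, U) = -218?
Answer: -1/51673 ≈ -1.9352e-5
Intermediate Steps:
1/(o(-99, 250) + X) = 1/(-218 - 51455) = 1/(-51673) = -1/51673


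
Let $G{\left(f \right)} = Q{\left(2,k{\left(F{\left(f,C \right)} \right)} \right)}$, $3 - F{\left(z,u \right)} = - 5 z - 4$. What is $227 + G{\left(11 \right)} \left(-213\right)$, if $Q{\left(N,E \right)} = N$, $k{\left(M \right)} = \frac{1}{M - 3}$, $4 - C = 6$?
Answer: $-199$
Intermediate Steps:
$C = -2$ ($C = 4 - 6 = -2$)
$F{\left(z,u \right)} = 7 + 5 z$ ($F{\left(z,u \right)} = 3 - \left(- 5 z - 4\right) = 3 - \left(-4 - 5 z\right) = 3 + \left(4 + 5 z\right) = 7 + 5 z$)
$k{\left(M \right)} = \frac{1}{-3 + M}$
$G{\left(f \right)} = 2$
$227 + G{\left(11 \right)} \left(-213\right) = 227 + 2 \left(-213\right) = 227 - 426 = -199$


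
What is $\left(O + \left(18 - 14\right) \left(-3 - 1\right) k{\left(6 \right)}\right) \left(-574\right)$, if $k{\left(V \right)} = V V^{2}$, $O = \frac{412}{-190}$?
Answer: $\frac{188573924}{95} \approx 1.985 \cdot 10^{6}$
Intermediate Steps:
$O = - \frac{206}{95}$ ($O = 412 \left(- \frac{1}{190}\right) = - \frac{206}{95} \approx -2.1684$)
$k{\left(V \right)} = V^{3}$
$\left(O + \left(18 - 14\right) \left(-3 - 1\right) k{\left(6 \right)}\right) \left(-574\right) = \left(- \frac{206}{95} + \left(18 - 14\right) \left(-3 - 1\right) 6^{3}\right) \left(-574\right) = \left(- \frac{206}{95} + 4 \left(\left(-4\right) 216\right)\right) \left(-574\right) = \left(- \frac{206}{95} + 4 \left(-864\right)\right) \left(-574\right) = \left(- \frac{206}{95} - 3456\right) \left(-574\right) = \left(- \frac{328526}{95}\right) \left(-574\right) = \frac{188573924}{95}$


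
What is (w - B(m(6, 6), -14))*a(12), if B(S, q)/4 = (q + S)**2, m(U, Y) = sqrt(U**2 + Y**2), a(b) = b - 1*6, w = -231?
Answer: -7818 + 4032*sqrt(2) ≈ -2115.9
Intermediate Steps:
a(b) = -6 + b (a(b) = b - 6 = -6 + b)
B(S, q) = 4*(S + q)**2 (B(S, q) = 4*(q + S)**2 = 4*(S + q)**2)
(w - B(m(6, 6), -14))*a(12) = (-231 - 4*(sqrt(6**2 + 6**2) - 14)**2)*(-6 + 12) = (-231 - 4*(sqrt(36 + 36) - 14)**2)*6 = (-231 - 4*(sqrt(72) - 14)**2)*6 = (-231 - 4*(6*sqrt(2) - 14)**2)*6 = (-231 - 4*(-14 + 6*sqrt(2))**2)*6 = -1386 - 24*(-14 + 6*sqrt(2))**2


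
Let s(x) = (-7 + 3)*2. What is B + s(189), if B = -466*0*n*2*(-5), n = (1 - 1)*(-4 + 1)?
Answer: -8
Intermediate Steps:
n = 0 (n = 0*(-3) = 0)
s(x) = -8 (s(x) = -4*2 = -8)
B = 0 (B = -466*0*0*2*(-5) = -0*(-10) = -466*0 = 0)
B + s(189) = 0 - 8 = -8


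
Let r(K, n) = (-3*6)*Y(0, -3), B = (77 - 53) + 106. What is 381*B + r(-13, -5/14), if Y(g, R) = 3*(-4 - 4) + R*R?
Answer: 49800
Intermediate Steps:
B = 130 (B = 24 + 106 = 130)
Y(g, R) = -24 + R² (Y(g, R) = 3*(-8) + R² = -24 + R²)
r(K, n) = 270 (r(K, n) = (-3*6)*(-24 + (-3)²) = -18*(-24 + 9) = -18*(-15) = 270)
381*B + r(-13, -5/14) = 381*130 + 270 = 49530 + 270 = 49800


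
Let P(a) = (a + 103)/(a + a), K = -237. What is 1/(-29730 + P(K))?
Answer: -237/7045943 ≈ -3.3636e-5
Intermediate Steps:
P(a) = (103 + a)/(2*a) (P(a) = (103 + a)/((2*a)) = (103 + a)*(1/(2*a)) = (103 + a)/(2*a))
1/(-29730 + P(K)) = 1/(-29730 + (1/2)*(103 - 237)/(-237)) = 1/(-29730 + (1/2)*(-1/237)*(-134)) = 1/(-29730 + 67/237) = 1/(-7045943/237) = -237/7045943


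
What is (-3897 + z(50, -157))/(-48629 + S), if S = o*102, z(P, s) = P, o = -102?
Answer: 3847/59033 ≈ 0.065167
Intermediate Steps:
S = -10404 (S = -102*102 = -10404)
(-3897 + z(50, -157))/(-48629 + S) = (-3897 + 50)/(-48629 - 10404) = -3847/(-59033) = -3847*(-1/59033) = 3847/59033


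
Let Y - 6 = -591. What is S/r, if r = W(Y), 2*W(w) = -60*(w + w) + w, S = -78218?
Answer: -22348/9945 ≈ -2.2472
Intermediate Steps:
Y = -585 (Y = 6 - 591 = -585)
W(w) = -119*w/2 (W(w) = (-60*(w + w) + w)/2 = (-120*w + w)/2 = (-119*w)/2 = -119*w/2)
r = 69615/2 (r = -119/2*(-585) = 69615/2 ≈ 34808.)
S/r = -78218/69615/2 = -78218*2/69615 = -22348/9945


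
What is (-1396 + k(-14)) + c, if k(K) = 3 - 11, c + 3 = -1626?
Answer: -3033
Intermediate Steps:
c = -1629 (c = -3 - 1626 = -1629)
k(K) = -8
(-1396 + k(-14)) + c = (-1396 - 8) - 1629 = -1404 - 1629 = -3033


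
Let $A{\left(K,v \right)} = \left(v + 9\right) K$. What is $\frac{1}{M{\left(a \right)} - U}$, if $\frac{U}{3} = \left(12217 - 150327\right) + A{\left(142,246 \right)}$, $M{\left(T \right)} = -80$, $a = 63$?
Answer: $\frac{1}{305620} \approx 3.272 \cdot 10^{-6}$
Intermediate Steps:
$A{\left(K,v \right)} = K \left(9 + v\right)$ ($A{\left(K,v \right)} = \left(9 + v\right) K = K \left(9 + v\right)$)
$U = -305700$ ($U = 3 \left(\left(12217 - 150327\right) + 142 \left(9 + 246\right)\right) = 3 \left(-138110 + 142 \cdot 255\right) = 3 \left(-138110 + 36210\right) = 3 \left(-101900\right) = -305700$)
$\frac{1}{M{\left(a \right)} - U} = \frac{1}{-80 - -305700} = \frac{1}{-80 + 305700} = \frac{1}{305620}$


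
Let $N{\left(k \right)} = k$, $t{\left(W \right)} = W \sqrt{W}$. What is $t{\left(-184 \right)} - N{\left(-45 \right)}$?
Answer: $45 - 368 i \sqrt{46} \approx 45.0 - 2495.9 i$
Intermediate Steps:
$t{\left(W \right)} = W^{\frac{3}{2}}$
$t{\left(-184 \right)} - N{\left(-45 \right)} = \left(-184\right)^{\frac{3}{2}} - -45 = - 368 i \sqrt{46} + 45 = 45 - 368 i \sqrt{46}$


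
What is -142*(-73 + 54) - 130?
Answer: 2568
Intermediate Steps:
-142*(-73 + 54) - 130 = -142*(-19) - 130 = 2698 - 130 = 2568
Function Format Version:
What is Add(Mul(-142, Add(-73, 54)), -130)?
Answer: 2568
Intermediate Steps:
Add(Mul(-142, Add(-73, 54)), -130) = Add(Mul(-142, -19), -130) = Add(2698, -130) = 2568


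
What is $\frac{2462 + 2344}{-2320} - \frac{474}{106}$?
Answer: $- \frac{402279}{61480} \approx -6.5433$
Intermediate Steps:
$\frac{2462 + 2344}{-2320} - \frac{474}{106} = 4806 \left(- \frac{1}{2320}\right) - \frac{237}{53} = - \frac{2403}{1160} - \frac{237}{53} = - \frac{402279}{61480}$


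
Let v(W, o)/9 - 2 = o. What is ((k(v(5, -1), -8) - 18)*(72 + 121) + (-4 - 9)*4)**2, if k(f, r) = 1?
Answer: 11108889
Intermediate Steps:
v(W, o) = 18 + 9*o
((k(v(5, -1), -8) - 18)*(72 + 121) + (-4 - 9)*4)**2 = ((1 - 18)*(72 + 121) + (-4 - 9)*4)**2 = (-17*193 - 13*4)**2 = (-3281 - 52)**2 = (-3333)**2 = 11108889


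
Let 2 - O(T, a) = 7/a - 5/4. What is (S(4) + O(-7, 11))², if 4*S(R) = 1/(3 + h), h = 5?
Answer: 866761/123904 ≈ 6.9954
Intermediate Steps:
O(T, a) = 13/4 - 7/a (O(T, a) = 2 - (7/a - 5/4) = 2 - (-5/4 + 7/a) = 2 + (5/4 - 7/a) = 13/4 - 7/a)
S(R) = 1/32 (S(R) = 1/(4*(3 + 5)) = (¼)/8 = (¼)*(⅛) = 1/32)
(S(4) + O(-7, 11))² = (1/32 + (13/4 - 7/11))² = (1/32 + 115/44)² = (931/352)² = 866761/123904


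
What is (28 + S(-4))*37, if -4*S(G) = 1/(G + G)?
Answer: 33189/32 ≈ 1037.2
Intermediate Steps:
S(G) = -1/(8*G) (S(G) = -1/(4*(G + G)) = -1/(2*G)/4 = -1/(8*G))
(28 + S(-4))*37 = (28 - ⅛/(-4))*37 = (28 - ⅛*(-¼))*37 = (28 + 1/32)*37 = (897/32)*37 = 33189/32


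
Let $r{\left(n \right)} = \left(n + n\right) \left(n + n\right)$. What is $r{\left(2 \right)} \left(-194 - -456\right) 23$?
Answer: $96416$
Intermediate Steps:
$r{\left(n \right)} = 4 n^{2}$ ($r{\left(n \right)} = 2 n 2 n = 4 n^{2}$)
$r{\left(2 \right)} \left(-194 - -456\right) 23 = 4 \cdot 2^{2} \left(-194 - -456\right) 23 = 4 \cdot 4 \left(-194 + 456\right) 23 = 16 \cdot 262 \cdot 23 = 4192 \cdot 23 = 96416$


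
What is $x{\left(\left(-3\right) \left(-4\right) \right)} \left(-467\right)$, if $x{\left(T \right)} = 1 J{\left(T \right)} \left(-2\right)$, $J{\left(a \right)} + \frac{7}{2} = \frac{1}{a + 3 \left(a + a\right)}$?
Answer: $- \frac{136831}{42} \approx -3257.9$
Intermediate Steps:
$J{\left(a \right)} = - \frac{7}{2} + \frac{1}{7 a}$ ($J{\left(a \right)} = - \frac{7}{2} + \frac{1}{a + 3 \left(a + a\right)} = - \frac{7}{2} + \frac{1}{a + 3 \cdot 2 a} = - \frac{7}{2} + \frac{1}{a + 6 a} = - \frac{7}{2} + \frac{1}{7 a}$)
$x{\left(T \right)} = - \frac{2 - 49 T}{7 T}$ ($x{\left(T \right)} = 1 \frac{2 - 49 T}{14 T} \left(-2\right) = \frac{2 - 49 T}{14 T} \left(-2\right) = - \frac{2 - 49 T}{7 T}$)
$x{\left(\left(-3\right) \left(-4\right) \right)} \left(-467\right) = \left(7 - \frac{2}{7 \left(\left(-3\right) \left(-4\right)\right)}\right) \left(-467\right) = \left(7 - \frac{2}{7 \cdot 12}\right) \left(-467\right) = \left(7 - \frac{1}{42}\right) \left(-467\right) = \frac{293}{42} \left(-467\right) = - \frac{136831}{42}$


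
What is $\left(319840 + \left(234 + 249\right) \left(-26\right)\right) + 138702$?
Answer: $445984$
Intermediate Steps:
$\left(319840 + \left(234 + 249\right) \left(-26\right)\right) + 138702 = \left(319840 + 483 \left(-26\right)\right) + 138702 = \left(319840 - 12558\right) + 138702 = 307282 + 138702 = 445984$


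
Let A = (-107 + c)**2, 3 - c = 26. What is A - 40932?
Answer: -24032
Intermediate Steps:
c = -23 (c = 3 - 1*26 = 3 - 26 = -23)
A = 16900 (A = (-107 - 23)**2 = (-130)**2 = 16900)
A - 40932 = 16900 - 40932 = -24032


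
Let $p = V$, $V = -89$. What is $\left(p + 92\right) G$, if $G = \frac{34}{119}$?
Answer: $\frac{6}{7} \approx 0.85714$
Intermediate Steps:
$p = -89$
$G = \frac{2}{7}$ ($G = 34 \cdot \frac{1}{119} = \frac{2}{7} \approx 0.28571$)
$\left(p + 92\right) G = \left(-89 + 92\right) \frac{2}{7} = 3 \cdot \frac{2}{7} = \frac{6}{7}$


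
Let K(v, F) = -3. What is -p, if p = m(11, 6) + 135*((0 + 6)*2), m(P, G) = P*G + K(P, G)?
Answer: -1683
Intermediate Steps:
m(P, G) = -3 + G*P (m(P, G) = P*G - 3 = G*P - 3 = -3 + G*P)
p = 1683 (p = (-3 + 6*11) + 135*((0 + 6)*2) = (-3 + 66) + 135*(6*2) = 63 + 135*12 = 63 + 1620 = 1683)
-p = -1*1683 = -1683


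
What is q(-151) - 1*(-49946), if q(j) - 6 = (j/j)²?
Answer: 49953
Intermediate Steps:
q(j) = 7 (q(j) = 6 + (j/j)² = 6 + 1² = 6 + 1 = 7)
q(-151) - 1*(-49946) = 7 - 1*(-49946) = 7 + 49946 = 49953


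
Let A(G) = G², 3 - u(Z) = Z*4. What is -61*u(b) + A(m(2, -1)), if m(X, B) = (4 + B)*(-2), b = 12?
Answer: 2781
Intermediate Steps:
u(Z) = 3 - 4*Z (u(Z) = 3 - Z*4 = 3 - 4*Z)
m(X, B) = -8 - 2*B
-61*u(b) + A(m(2, -1)) = -61*(3 - 4*12) + (-8 - 2*(-1))² = -61*(3 - 48) + (-8 + 2)² = -61*(-45) + (-6)² = 2745 + 36 = 2781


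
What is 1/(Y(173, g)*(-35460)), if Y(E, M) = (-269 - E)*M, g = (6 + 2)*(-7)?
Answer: -1/877705920 ≈ -1.1393e-9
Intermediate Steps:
g = -56 (g = 8*(-7) = -56)
Y(E, M) = M*(-269 - E)
1/(Y(173, g)*(-35460)) = 1/(-1*(-56)*(269 + 173)*(-35460)) = -1/35460/(-1*(-56)*442) = -1/35460/24752 = (1/24752)*(-1/35460) = -1/877705920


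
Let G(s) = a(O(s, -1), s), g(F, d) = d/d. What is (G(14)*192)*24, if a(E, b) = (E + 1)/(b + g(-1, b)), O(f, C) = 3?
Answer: 6144/5 ≈ 1228.8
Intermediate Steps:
g(F, d) = 1
a(E, b) = (1 + E)/(1 + b) (a(E, b) = (E + 1)/(b + 1) = (1 + E)/(1 + b))
G(s) = 4/(1 + s) (G(s) = (1 + 3)/(1 + s) = 4/(1 + s))
(G(14)*192)*24 = ((4/(1 + 14))*192)*24 = ((4/15)*192)*24 = (256/5)*24 = 6144/5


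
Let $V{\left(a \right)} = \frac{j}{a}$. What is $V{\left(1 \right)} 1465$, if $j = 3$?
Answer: $4395$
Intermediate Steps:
$V{\left(a \right)} = \frac{3}{a}$
$V{\left(1 \right)} 1465 = \frac{3}{1} \cdot 1465 = 3 \cdot 1 \cdot 1465 = 3 \cdot 1465 = 4395$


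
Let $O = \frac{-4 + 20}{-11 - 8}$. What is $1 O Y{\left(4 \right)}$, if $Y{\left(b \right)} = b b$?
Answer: $- \frac{256}{19} \approx -13.474$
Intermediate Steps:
$Y{\left(b \right)} = b^{2}$
$O = - \frac{16}{19}$ ($O = \frac{16}{-19} = 16 \left(- \frac{1}{19}\right) = - \frac{16}{19} \approx -0.8421$)
$1 O Y{\left(4 \right)} = 1 \left(- \frac{16}{19}\right) 4^{2} = \left(- \frac{16}{19}\right) 16 = - \frac{256}{19}$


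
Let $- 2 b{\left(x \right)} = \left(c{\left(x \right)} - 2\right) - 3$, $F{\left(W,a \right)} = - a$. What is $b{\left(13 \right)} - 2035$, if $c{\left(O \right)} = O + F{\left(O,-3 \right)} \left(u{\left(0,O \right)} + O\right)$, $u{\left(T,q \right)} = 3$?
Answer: $-2063$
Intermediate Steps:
$c{\left(O \right)} = 9 + 4 O$ ($c{\left(O \right)} = O + \left(-1\right) \left(-3\right) \left(3 + O\right) = O + 3 \left(3 + O\right) = O + \left(9 + 3 O\right) = 9 + 4 O$)
$b{\left(x \right)} = -2 - 2 x$ ($b{\left(x \right)} = - \frac{\left(\left(9 + 4 x\right) - 2\right) - 3}{2} = - \frac{\left(7 + 4 x\right) - 3}{2} = - \frac{4 + 4 x}{2} = -2 - 2 x$)
$b{\left(13 \right)} - 2035 = \left(-2 - 26\right) - 2035 = -28 - 2035 = -2063$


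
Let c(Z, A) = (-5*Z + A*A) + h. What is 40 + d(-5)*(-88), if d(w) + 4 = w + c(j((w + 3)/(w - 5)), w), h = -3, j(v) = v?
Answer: -1016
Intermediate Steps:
c(Z, A) = -3 + A**2 - 5*Z (c(Z, A) = (-5*Z + A*A) - 3 = (-5*Z + A**2) - 3 = (A**2 - 5*Z) - 3 = -3 + A**2 - 5*Z)
d(w) = -7 + w + w**2 - 5*(3 + w)/(-5 + w) (d(w) = -4 + (w + (-3 + w**2 - 5*(w + 3)/(w - 5))) = -4 + (w + (-3 + w**2 - 5*(3 + w)/(-5 + w))) = -4 + (-3 + w + w**2 - 5*(3 + w)/(-5 + w)) = -7 + w + w**2 - 5*(3 + w)/(-5 + w))
40 + d(-5)*(-88) = 40 + ((20 + (-5)**3 - 17*(-5) - 4*(-5)**2)/(-5 - 5))*(-88) = 40 + ((20 - 125 + 85 - 4*25)/(-10))*(-88) = 40 - (20 - 125 + 85 - 100)/10*(-88) = 40 - 1/10*(-120)*(-88) = 40 + 12*(-88) = 40 - 1056 = -1016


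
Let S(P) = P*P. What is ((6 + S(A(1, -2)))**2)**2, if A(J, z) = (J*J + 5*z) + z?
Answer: 260144641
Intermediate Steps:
A(J, z) = J**2 + 6*z (A(J, z) = (J**2 + 5*z) + z = J**2 + 6*z)
S(P) = P**2
((6 + S(A(1, -2)))**2)**2 = ((6 + (1**2 + 6*(-2))**2)**2)**2 = ((6 + (1 - 12)**2)**2)**2 = ((6 + (-11)**2)**2)**2 = ((6 + 121)**2)**2 = (127**2)**2 = 16129**2 = 260144641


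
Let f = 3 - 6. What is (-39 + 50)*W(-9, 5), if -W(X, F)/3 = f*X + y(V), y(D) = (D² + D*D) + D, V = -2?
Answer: -1089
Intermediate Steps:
y(D) = D + 2*D² (y(D) = (D² + D²) + D = 2*D² + D = D + 2*D²)
f = -3
W(X, F) = -18 + 9*X (W(X, F) = -3*(-3*X - 2*(1 + 2*(-2))) = -3*(-3*X - 2*(1 - 4)) = -3*(-3*X - 2*(-3)) = -3*(-3*X + 6) = -3*(6 - 3*X) = -18 + 9*X)
(-39 + 50)*W(-9, 5) = (-39 + 50)*(-18 + 9*(-9)) = 11*(-18 - 81) = 11*(-99) = -1089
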